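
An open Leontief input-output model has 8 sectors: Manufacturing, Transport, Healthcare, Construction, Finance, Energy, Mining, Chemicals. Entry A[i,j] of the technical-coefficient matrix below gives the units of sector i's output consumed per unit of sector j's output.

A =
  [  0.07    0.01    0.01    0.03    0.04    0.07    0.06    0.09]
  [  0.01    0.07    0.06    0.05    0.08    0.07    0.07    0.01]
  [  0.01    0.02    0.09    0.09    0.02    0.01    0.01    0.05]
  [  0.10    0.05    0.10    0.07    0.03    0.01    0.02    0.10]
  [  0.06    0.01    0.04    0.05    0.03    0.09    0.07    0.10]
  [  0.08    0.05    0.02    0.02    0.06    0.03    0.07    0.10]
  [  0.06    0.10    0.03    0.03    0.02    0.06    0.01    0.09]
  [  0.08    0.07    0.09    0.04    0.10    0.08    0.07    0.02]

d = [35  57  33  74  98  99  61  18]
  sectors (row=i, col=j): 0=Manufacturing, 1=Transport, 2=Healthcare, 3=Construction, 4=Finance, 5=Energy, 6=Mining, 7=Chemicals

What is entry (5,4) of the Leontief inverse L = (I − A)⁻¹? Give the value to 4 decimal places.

Form M = I − A:
  [  0.93   -0.01   -0.01   -0.03   -0.04   -0.07   -0.06   -0.09]
  [ -0.01    0.93   -0.06   -0.05   -0.08   -0.07   -0.07   -0.01]
  [ -0.01   -0.02    0.91   -0.09   -0.02   -0.01   -0.01   -0.05]
  [ -0.10   -0.05   -0.10    0.93   -0.03   -0.01   -0.02   -0.10]
  [ -0.06   -0.01   -0.04   -0.05    0.97   -0.09   -0.07   -0.10]
  [ -0.08   -0.05   -0.02   -0.02   -0.06    0.97   -0.07   -0.10]
  [ -0.06   -0.10   -0.03   -0.03   -0.02   -0.06    0.99   -0.09]
  [ -0.08   -0.07   -0.09   -0.04   -0.10   -0.08   -0.07    0.98]
Leontief inverse L = M⁻¹:
  [  1.1147    0.0434    0.0440    0.0580    0.0752    0.1089    0.0950    0.1385]
  [  0.0506    1.1053    0.0996    0.0851    0.1131    0.1073    0.1039    0.0617]
  [  0.0403    0.0430    1.1274    0.1203    0.0435    0.0318    0.0306    0.0844]
  [  0.1484    0.0862    0.1510    1.1128    0.0711    0.0529    0.0587    0.1538]
  [  0.1115    0.0497    0.0829    0.0849    1.0705    0.1323    0.1089    0.1564]
  [  0.1263    0.0875    0.0596    0.0531    0.0997    1.0760    0.1093    0.1509]
  [  0.1004    0.1347    0.0694    0.0621    0.0601    0.0997    1.0484    0.1331]
  [  0.1332    0.1118    0.1387    0.0847    0.1428    0.1301    0.1153    1.0879]
Total output x = L · d:
  x_0 = 1.1147·35 + 0.0434·57 + 0.0440·33 + 0.0580·74 + 0.0752·98 + 0.1089·99 + 0.0950·61 + 0.1385·18 = 73.6704
  x_1 = 0.0506·35 + 1.1053·57 + 0.0996·33 + 0.0851·74 + 0.1131·98 + 0.1073·99 + 0.1039·61 + 0.0617·18 = 103.5202
  x_2 = 0.0403·35 + 0.0430·57 + 1.1274·33 + 0.1203·74 + 0.0435·98 + 0.0318·99 + 0.0306·61 + 0.0844·18 = 60.7583
  x_3 = 0.1484·35 + 0.0862·57 + 0.1510·33 + 1.1128·74 + 0.0711·98 + 0.0529·99 + 0.0587·61 + 0.1538·18 = 115.9846
  x_4 = 0.1115·35 + 0.0497·57 + 0.0829·33 + 0.0849·74 + 1.0705·98 + 0.1323·99 + 0.1089·61 + 0.1564·18 = 143.2190
  x_5 = 0.1263·35 + 0.0875·57 + 0.0596·33 + 0.0531·74 + 0.0997·98 + 1.0760·99 + 0.1093·61 + 0.1509·18 = 140.9765
  x_6 = 0.1004·35 + 0.1347·57 + 0.0694·33 + 0.0621·74 + 0.0601·98 + 0.0997·99 + 1.0484·61 + 0.1331·18 = 100.1824
  x_7 = 0.1332·35 + 0.1118·57 + 0.1387·33 + 0.0847·74 + 0.1428·98 + 0.1301·99 + 0.1153·61 + 1.0879·18 = 75.3678

L[5,4] = 0.0997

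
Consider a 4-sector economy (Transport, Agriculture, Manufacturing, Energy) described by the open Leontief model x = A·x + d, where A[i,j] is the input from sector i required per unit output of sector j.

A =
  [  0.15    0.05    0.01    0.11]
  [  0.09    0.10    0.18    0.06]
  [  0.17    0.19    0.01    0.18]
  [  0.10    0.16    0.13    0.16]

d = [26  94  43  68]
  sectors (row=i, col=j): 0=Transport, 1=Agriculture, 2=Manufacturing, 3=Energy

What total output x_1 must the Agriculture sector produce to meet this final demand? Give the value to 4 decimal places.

Form M = I − A:
  [  0.85   -0.05   -0.01   -0.11]
  [ -0.09    0.90   -0.18   -0.06]
  [ -0.17   -0.19    0.99   -0.18]
  [ -0.10   -0.16   -0.13    0.84]
Leontief inverse L = M⁻¹:
  [  1.2207    0.1117    0.0563    0.1799]
  [  0.1949    1.2020    0.2420    0.1632]
  [  0.2883    0.3024    1.1069    0.2966]
  [  0.2271    0.2891    0.2241    1.2889]
Total output x = L · d:
  x_0 = 1.2207·26 + 0.1117·94 + 0.0563·43 + 0.1799·68 = 56.8870
  x_1 = 0.1949·26 + 1.2020·94 + 0.2420·43 + 0.1632·68 = 139.5611
  x_2 = 0.2883·26 + 0.3024·94 + 1.1069·43 + 0.2966·68 = 103.6881
  x_3 = 0.2271·26 + 0.2891·94 + 0.2241·43 + 1.2889·68 = 130.3547

139.5611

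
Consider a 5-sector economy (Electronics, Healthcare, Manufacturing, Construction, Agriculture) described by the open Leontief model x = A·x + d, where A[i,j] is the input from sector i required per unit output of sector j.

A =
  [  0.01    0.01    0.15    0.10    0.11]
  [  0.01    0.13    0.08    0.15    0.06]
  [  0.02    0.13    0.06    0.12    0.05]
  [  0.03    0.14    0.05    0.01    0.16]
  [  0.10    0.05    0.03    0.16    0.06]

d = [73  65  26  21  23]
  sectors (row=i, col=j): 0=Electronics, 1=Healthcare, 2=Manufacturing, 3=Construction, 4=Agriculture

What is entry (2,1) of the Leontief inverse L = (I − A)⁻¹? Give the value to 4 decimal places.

L[2,1] = 0.2010

Form M = I − A:
  [  0.99   -0.01   -0.15   -0.10   -0.11]
  [ -0.01    0.87   -0.08   -0.15   -0.06]
  [ -0.02   -0.13    0.94   -0.12   -0.05]
  [ -0.03   -0.14   -0.05    0.99   -0.16]
  [ -0.10   -0.05   -0.03   -0.16    0.94]
Leontief inverse L = M⁻¹:
  [  1.0362    0.0757    0.1858    0.1652    0.1641]
  [  0.0342    1.2114    0.1244    0.2224    0.1258]
  [  0.0408    0.2010    1.1007    0.1854    0.1077]
  [  0.0582    0.2021    0.0913    1.0917    0.2104]
  [  0.1233    0.1133    0.0770    0.2211    1.1272]
Total output x = L · d:
  x_0 = 1.0362·73 + 0.0757·65 + 0.1858·26 + 0.1652·21 + 0.1641·23 = 92.6361
  x_1 = 0.0342·73 + 1.2114·65 + 0.1244·26 + 0.2224·21 + 0.1258·23 = 92.0378
  x_2 = 0.0408·73 + 0.2010·65 + 1.1007·26 + 0.1854·21 + 0.1077·23 = 51.0286
  x_3 = 0.0582·73 + 0.2021·65 + 0.0913·26 + 1.0917·21 + 0.2104·23 = 47.5207
  x_4 = 0.1233·73 + 0.1133·65 + 0.0770·26 + 0.2211·21 + 1.1272·23 = 48.9358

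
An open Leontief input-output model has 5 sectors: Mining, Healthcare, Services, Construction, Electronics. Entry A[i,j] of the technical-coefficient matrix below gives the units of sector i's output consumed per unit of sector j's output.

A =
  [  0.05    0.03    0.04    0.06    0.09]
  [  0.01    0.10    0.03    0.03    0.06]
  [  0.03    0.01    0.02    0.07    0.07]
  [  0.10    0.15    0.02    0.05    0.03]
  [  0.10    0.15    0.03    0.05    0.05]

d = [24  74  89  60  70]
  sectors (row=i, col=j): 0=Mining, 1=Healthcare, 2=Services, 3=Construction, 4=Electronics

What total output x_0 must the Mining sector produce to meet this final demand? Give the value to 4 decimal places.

48.0704

Form M = I − A:
  [  0.95   -0.03   -0.04   -0.06   -0.09]
  [ -0.01    0.90   -0.03   -0.03   -0.06]
  [ -0.03   -0.01    0.98   -0.07   -0.07]
  [ -0.10   -0.15   -0.02    0.95   -0.03]
  [ -0.10   -0.15   -0.03   -0.05    0.95]
Leontief inverse L = M⁻¹:
  [  1.0752    0.0684    0.0511    0.0797    0.1125]
  [  0.0261    1.1329    0.0390    0.0444    0.0783]
  [  0.0509    0.0416    1.0281    0.0848    0.0859]
  [  0.1223    0.1932    0.0346    1.0722    0.0602]
  [  0.1253    0.1976    0.0458    0.0745    1.0827]
Total output x = L · d:
  x_0 = 1.0752·24 + 0.0684·74 + 0.0511·89 + 0.0797·60 + 0.1125·70 = 48.0704
  x_1 = 0.0261·24 + 1.1329·74 + 0.0390·89 + 0.0444·60 + 0.0783·70 = 96.0794
  x_2 = 0.0509·24 + 0.0416·74 + 1.0281·89 + 0.0848·60 + 0.0859·70 = 106.8987
  x_3 = 0.1223·24 + 0.1932·74 + 0.0346·89 + 1.0722·60 + 0.0602·70 = 88.8589
  x_4 = 0.1253·24 + 0.1976·74 + 0.0458·89 + 0.0745·60 + 1.0827·70 = 101.9672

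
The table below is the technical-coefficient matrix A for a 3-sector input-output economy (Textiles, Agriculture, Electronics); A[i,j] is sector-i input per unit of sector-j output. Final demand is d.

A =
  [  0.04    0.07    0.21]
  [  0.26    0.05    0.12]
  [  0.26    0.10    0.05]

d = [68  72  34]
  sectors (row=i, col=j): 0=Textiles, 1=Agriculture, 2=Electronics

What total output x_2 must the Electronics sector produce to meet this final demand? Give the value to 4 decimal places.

73.4833

Form M = I − A:
  [  0.96   -0.07   -0.21]
  [ -0.26    0.95   -0.12]
  [ -0.26   -0.10    0.95]
Leontief inverse L = M⁻¹:
  [  1.1445    0.1125    0.2672]
  [  0.3575    1.1019    0.2182]
  [  0.3509    0.1468    1.1487]
Total output x = L · d:
  x_0 = 1.1445·68 + 0.1125·72 + 0.2672·34 = 95.0069
  x_1 = 0.3575·68 + 1.1019·72 + 0.2182·34 = 111.0735
  x_2 = 0.3509·68 + 0.1468·72 + 1.1487·34 = 73.4833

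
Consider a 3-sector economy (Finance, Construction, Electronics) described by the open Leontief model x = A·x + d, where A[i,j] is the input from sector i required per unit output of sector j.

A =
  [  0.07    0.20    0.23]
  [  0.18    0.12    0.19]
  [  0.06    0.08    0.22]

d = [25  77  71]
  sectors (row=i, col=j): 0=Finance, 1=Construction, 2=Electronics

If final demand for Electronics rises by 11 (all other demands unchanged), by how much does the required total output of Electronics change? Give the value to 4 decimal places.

Form M = I − A:
  [  0.93   -0.20   -0.23]
  [ -0.18    0.88   -0.19]
  [ -0.06   -0.08    0.78]
Leontief inverse L = M⁻¹:
  [  1.1604    0.3015    0.4156]
  [  0.2624    1.2303    0.3771]
  [  0.1162    0.1494    1.3527]
Total output x = L · d:
  x_0 = 1.1604·25 + 0.3015·77 + 0.4156·71 = 81.7379
  x_1 = 0.2624·25 + 1.2303·77 + 0.3771·71 = 128.0659
  x_2 = 0.1162·25 + 0.1494·77 + 1.3527·71 = 110.4481
Δx_2 = L[2,2] · Δd_2 = 1.3527 · 11 = 14.8797

14.8797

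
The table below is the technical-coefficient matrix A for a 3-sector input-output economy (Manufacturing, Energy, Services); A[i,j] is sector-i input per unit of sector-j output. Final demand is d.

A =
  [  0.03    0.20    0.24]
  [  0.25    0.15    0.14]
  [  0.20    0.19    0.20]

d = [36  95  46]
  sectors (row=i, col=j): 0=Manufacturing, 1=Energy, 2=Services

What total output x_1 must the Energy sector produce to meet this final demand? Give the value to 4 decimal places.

161.1476

Form M = I − A:
  [  0.97   -0.20   -0.24]
  [ -0.25    0.85   -0.14]
  [ -0.20   -0.19    0.80]
Leontief inverse L = M⁻¹:
  [  1.2190    0.3836    0.4328]
  [  0.4254    1.3582    0.3653]
  [  0.4058    0.4185    1.4450]
Total output x = L · d:
  x_0 = 1.2190·36 + 0.3836·95 + 0.4328·46 = 100.2362
  x_1 = 0.4254·36 + 1.3582·95 + 0.3653·46 = 161.1476
  x_2 = 0.4058·36 + 0.4185·95 + 1.4450·46 = 120.8316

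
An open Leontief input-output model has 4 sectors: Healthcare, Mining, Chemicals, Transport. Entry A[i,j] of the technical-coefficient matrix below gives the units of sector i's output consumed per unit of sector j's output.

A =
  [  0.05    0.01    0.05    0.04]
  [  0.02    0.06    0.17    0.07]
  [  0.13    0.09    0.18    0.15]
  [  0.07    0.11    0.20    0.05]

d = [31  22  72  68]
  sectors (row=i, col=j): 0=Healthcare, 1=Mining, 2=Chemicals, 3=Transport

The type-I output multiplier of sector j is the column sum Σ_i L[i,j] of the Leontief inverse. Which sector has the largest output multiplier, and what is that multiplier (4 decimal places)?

Form M = I − A:
  [  0.95   -0.01   -0.05   -0.04]
  [ -0.02    0.94   -0.17   -0.07]
  [ -0.13   -0.09    0.82   -0.15]
  [ -0.07   -0.11   -0.20    0.95]
Leontief inverse L = M⁻¹:
  [  1.0693    0.0266    0.0855    0.0605]
  [  0.0686    1.1046    0.2639    0.1259]
  [  0.2007    0.1552    1.3196    0.2282]
  [  0.1290    0.1625    0.3147    1.1197]
Total output x = L · d:
  x_0 = 1.0693·31 + 0.0266·22 + 0.0855·72 + 0.0605·68 = 44.0032
  x_1 = 0.0686·31 + 1.1046·22 + 0.2639·72 + 0.1259·68 = 53.9938
  x_2 = 0.2007·31 + 0.1552·22 + 1.3196·72 + 0.2282·68 = 120.1653
  x_3 = 0.1290·31 + 0.1625·22 + 0.3147·72 + 1.1197·68 = 106.3712
Output multipliers (column sums of L):
  Healthcare: 1.4676
  Mining: 1.4489
  Chemicals: 1.9836
  Transport: 1.5344

Chemicals (1.9836)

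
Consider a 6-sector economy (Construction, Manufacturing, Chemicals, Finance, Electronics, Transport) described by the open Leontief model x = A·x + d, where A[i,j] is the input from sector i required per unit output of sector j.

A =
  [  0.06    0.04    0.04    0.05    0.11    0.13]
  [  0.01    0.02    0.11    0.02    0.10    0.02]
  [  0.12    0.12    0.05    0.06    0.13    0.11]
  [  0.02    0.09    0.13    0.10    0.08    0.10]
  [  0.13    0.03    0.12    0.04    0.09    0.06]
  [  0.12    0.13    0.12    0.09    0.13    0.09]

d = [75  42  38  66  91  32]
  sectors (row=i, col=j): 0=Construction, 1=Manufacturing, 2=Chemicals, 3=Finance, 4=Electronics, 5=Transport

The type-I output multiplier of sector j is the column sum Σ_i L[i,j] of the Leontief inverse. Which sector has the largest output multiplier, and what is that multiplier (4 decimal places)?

Electronics (2.2818)

Form M = I − A:
  [  0.94   -0.04   -0.04   -0.05   -0.11   -0.13]
  [ -0.01    0.98   -0.11   -0.02   -0.10   -0.02]
  [ -0.12   -0.12    0.95   -0.06   -0.13   -0.11]
  [ -0.02   -0.09   -0.13    0.90   -0.08   -0.10]
  [ -0.13   -0.03   -0.12   -0.04    0.91   -0.06]
  [ -0.12   -0.13   -0.12   -0.09   -0.13    0.91]
Leontief inverse L = M⁻¹:
  [  1.1378    0.1049    0.1261    0.1036    0.2055    0.2050]
  [  0.0642    1.0617    0.1618    0.0520    0.1619    0.0685]
  [  0.2141    0.1973    1.1597    0.1254    0.2536    0.2056]
  [  0.1069    0.1704    0.2317    1.1637    0.1939    0.1877]
  [  0.2127    0.0982    0.2026    0.0952    1.1936    0.1462]
  [  0.2284    0.2224    0.2445    0.1663    0.2734    1.2023]
Total output x = L · d:
  x_0 = 1.1378·75 + 0.1049·42 + 0.1261·38 + 0.1036·66 + 0.2055·91 + 0.2050·32 = 126.6288
  x_1 = 0.0642·75 + 1.0617·42 + 0.1618·38 + 0.0520·66 + 0.1619·91 + 0.0685·32 = 75.9080
  x_2 = 0.2141·75 + 0.1973·42 + 1.1597·38 + 0.1254·66 + 0.2536·91 + 0.2056·32 = 106.3522
  x_3 = 0.1069·75 + 0.1704·42 + 0.2317·38 + 1.1637·66 + 0.1939·91 + 0.1877·32 = 124.4293
  x_4 = 0.2127·75 + 0.0982·42 + 0.2026·38 + 0.0952·66 + 1.1936·91 + 0.1462·32 = 147.3447
  x_5 = 0.2284·75 + 0.2224·42 + 0.2445·38 + 0.1663·66 + 0.2734·91 + 1.2023·32 = 110.0870
Output multipliers (column sums of L):
  Construction: 1.9641
  Manufacturing: 1.8548
  Chemicals: 2.1264
  Finance: 1.7061
  Electronics: 2.2818
  Transport: 2.0152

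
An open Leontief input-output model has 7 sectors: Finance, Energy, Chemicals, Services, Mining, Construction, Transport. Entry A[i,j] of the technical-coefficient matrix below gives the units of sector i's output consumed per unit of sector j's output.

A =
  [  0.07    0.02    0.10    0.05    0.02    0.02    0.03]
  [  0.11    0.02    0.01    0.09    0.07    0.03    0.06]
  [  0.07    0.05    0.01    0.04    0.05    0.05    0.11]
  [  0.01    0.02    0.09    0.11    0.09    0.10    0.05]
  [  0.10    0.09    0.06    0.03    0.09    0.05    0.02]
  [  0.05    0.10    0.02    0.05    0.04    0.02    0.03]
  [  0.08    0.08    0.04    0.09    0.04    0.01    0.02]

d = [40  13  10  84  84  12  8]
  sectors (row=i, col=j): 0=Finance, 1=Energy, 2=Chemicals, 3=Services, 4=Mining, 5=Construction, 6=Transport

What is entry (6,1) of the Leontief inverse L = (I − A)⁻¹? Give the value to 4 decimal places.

Form M = I − A:
  [  0.93   -0.02   -0.10   -0.05   -0.02   -0.02   -0.03]
  [ -0.11    0.98   -0.01   -0.09   -0.07   -0.03   -0.06]
  [ -0.07   -0.05    0.99   -0.04   -0.05   -0.05   -0.11]
  [ -0.01   -0.02   -0.09    0.89   -0.09   -0.10   -0.05]
  [ -0.10   -0.09   -0.06   -0.03    0.91   -0.05   -0.02]
  [ -0.05   -0.10   -0.02   -0.05   -0.04    0.98   -0.03]
  [ -0.08   -0.08   -0.04   -0.09   -0.04   -0.01    0.98]
Leontief inverse L = M⁻¹:
  [  1.1029    0.0438    0.1253    0.0817    0.0469    0.0415    0.0569]
  [  0.1513    1.0513    0.0490    0.1324    0.1063    0.0576    0.0852]
  [  0.1134    0.0830    1.0417    0.0819    0.0833    0.0720    0.1336]
  [  0.0592    0.0649    0.1267    1.1602    0.1378    0.1360    0.0862]
  [  0.1530    0.1255    0.0956    0.0733    1.1301    0.0775    0.0523]
  [  0.0870    0.1229    0.0452    0.0856    0.0704    1.0411    0.0529]
  [  0.1196    0.1051    0.0727    0.1312    0.0754    0.0373    1.0480]
Total output x = L · d:
  x_0 = 1.1029·40 + 0.0438·13 + 0.1253·10 + 0.0817·84 + 0.0469·84 + 0.0415·12 + 0.0569·8 = 57.6926
  x_1 = 0.1513·40 + 1.0513·13 + 0.0490·10 + 0.1324·84 + 0.1063·84 + 0.0576·12 + 0.0852·8 = 41.6320
  x_2 = 0.1134·40 + 0.0830·13 + 1.0417·10 + 0.0819·84 + 0.0833·84 + 0.0720·12 + 0.1336·8 = 31.8433
  x_3 = 0.0592·40 + 0.0649·13 + 0.1267·10 + 1.1602·84 + 0.1378·84 + 0.1360·12 + 0.0862·8 = 115.8271
  x_4 = 0.1530·40 + 0.1255·13 + 0.0956·10 + 0.0733·84 + 1.1301·84 + 0.0775·12 + 0.0523·8 = 111.1430
  x_5 = 0.0870·40 + 0.1229·13 + 0.0452·10 + 0.0856·84 + 0.0704·84 + 1.0411·12 + 0.0529·8 = 31.5447
  x_6 = 0.1196·40 + 0.1051·13 + 0.0727·10 + 0.1312·84 + 0.0754·84 + 0.0373·12 + 1.0480·8 = 33.0666

L[6,1] = 0.1051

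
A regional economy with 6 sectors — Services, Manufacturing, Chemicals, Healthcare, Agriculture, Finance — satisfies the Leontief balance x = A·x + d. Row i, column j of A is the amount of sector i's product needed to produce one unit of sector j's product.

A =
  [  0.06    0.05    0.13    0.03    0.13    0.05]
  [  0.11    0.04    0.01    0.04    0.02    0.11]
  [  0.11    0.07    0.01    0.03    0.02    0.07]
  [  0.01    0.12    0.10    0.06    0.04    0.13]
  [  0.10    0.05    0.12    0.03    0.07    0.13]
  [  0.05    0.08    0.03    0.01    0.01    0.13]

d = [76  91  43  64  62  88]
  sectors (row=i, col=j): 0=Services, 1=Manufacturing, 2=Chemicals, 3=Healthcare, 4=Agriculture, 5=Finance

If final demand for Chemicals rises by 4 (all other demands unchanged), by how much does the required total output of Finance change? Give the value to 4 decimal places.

Form M = I − A:
  [  0.94   -0.05   -0.13   -0.03   -0.13   -0.05]
  [ -0.11    0.96   -0.01   -0.04   -0.02   -0.11]
  [ -0.11   -0.07    0.99   -0.03   -0.02   -0.07]
  [ -0.01   -0.12   -0.10    0.94   -0.04   -0.13]
  [ -0.10   -0.05   -0.12   -0.03    0.93   -0.13]
  [ -0.05   -0.08   -0.03   -0.01   -0.01    0.87]
Leontief inverse L = M⁻¹:
  [  1.1207    0.0968    0.1773    0.0522    0.1661    0.1235]
  [  0.1458    1.0757    0.0464    0.0552    0.0486    0.1636]
  [  0.1461    0.1019    1.0443    0.0451    0.0483    0.1193]
  [  0.0648    0.1689    0.1335    1.0816    0.0643    0.2070]
  [  0.1612    0.1024    0.1682    0.0525    1.1081    0.2092]
  [  0.0854    0.1111    0.0539    0.0227    0.0292    1.1805]
Total output x = L · d:
  x_0 = 1.1207·76 + 0.0968·91 + 0.1773·43 + 0.0522·64 + 0.1661·62 + 0.1235·88 = 126.1095
  x_1 = 0.1458·76 + 1.0757·91 + 0.0464·43 + 0.0552·64 + 0.0486·62 + 0.1636·88 = 131.9162
  x_2 = 0.1461·76 + 0.1019·91 + 1.0443·43 + 0.0451·64 + 0.0483·62 + 0.1193·88 = 81.6565
  x_3 = 0.0648·76 + 0.1689·91 + 0.1335·43 + 1.0816·64 + 0.0643·62 + 0.2070·88 = 117.4635
  x_4 = 0.1612·76 + 0.1024·91 + 0.1682·43 + 0.0525·64 + 1.1081·62 + 0.2092·88 = 119.2664
  x_5 = 0.0854·76 + 0.1111·91 + 0.0539·43 + 0.0227·64 + 0.0292·62 + 1.1805·88 = 126.0641
Δx_5 = L[5,2] · Δd_2 = 0.0539 · 4 = 0.2158

0.2158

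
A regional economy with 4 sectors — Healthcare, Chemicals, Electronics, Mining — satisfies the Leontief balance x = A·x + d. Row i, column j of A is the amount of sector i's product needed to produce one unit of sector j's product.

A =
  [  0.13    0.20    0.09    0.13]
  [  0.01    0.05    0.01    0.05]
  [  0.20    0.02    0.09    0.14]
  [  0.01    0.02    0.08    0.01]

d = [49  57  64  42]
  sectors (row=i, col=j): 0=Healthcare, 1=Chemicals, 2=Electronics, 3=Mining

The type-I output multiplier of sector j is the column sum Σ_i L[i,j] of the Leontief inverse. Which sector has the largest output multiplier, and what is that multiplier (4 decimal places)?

Form M = I − A:
  [  0.87   -0.20   -0.09   -0.13]
  [ -0.01    0.95   -0.01   -0.05]
  [ -0.20   -0.02    0.91   -0.14]
  [ -0.01   -0.02   -0.08    0.99]
Leontief inverse L = M⁻¹:
  [  1.1859    0.2565    0.1366    0.1880]
  [  0.0171    1.0578    0.0184    0.0583]
  [  0.2662    0.0844    1.1438    0.2010]
  [  0.0338    0.0308    0.0942    1.0294]
Total output x = L · d:
  x_0 = 1.1859·49 + 0.2565·57 + 0.1366·64 + 0.1880·42 = 89.3734
  x_1 = 0.0171·49 + 1.0578·57 + 0.0184·64 + 0.0583·42 = 64.7605
  x_2 = 0.2662·49 + 0.0844·57 + 1.1438·64 + 0.2010·42 = 99.4994
  x_3 = 0.0338·49 + 0.0308·57 + 0.0942·64 + 1.0294·42 = 52.6757
Output multipliers (column sums of L):
  Healthcare: 1.5031
  Chemicals: 1.4295
  Electronics: 1.3931
  Mining: 1.4767

Healthcare (1.5031)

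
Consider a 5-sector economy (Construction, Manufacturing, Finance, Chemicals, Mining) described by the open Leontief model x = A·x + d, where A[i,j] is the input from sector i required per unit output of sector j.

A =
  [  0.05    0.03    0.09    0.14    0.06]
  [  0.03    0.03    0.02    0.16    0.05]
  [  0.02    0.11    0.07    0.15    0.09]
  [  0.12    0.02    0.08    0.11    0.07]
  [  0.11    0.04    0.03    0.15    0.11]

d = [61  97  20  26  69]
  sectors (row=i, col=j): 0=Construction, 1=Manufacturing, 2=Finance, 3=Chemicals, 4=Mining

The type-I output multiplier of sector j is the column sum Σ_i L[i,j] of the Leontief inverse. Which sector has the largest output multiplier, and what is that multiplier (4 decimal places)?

Chemicals (2.1439)

Form M = I − A:
  [  0.95   -0.03   -0.09   -0.14   -0.06]
  [ -0.03    0.97   -0.02   -0.16   -0.05]
  [ -0.02   -0.11    0.93   -0.15   -0.09]
  [ -0.12   -0.02   -0.08    0.89   -0.07]
  [ -0.11   -0.04   -0.03   -0.15    0.89]
Leontief inverse L = M⁻¹:
  [  1.0979    0.0578    0.1302    0.2232    0.1080]
  [  0.0723    1.0472    0.0515    0.2229    0.0864]
  [  0.0760    0.1395    1.1117    0.2488    0.1450]
  [  0.1699    0.0491    0.1247    1.2006    0.1213]
  [  0.1701    0.0672    0.0769    0.2483    1.1661]
Total output x = L · d:
  x_0 = 1.0979·61 + 0.0578·97 + 0.1302·20 + 0.2232·26 + 0.1080·69 = 88.4340
  x_1 = 0.0723·61 + 1.0472·97 + 0.0515·20 + 0.2229·26 + 0.0864·69 = 118.7744
  x_2 = 0.0760·61 + 0.1395·97 + 1.1117·20 + 0.2488·26 + 0.1450·69 = 56.8780
  x_3 = 0.1699·61 + 0.0491·97 + 0.1247·20 + 1.2006·26 + 0.1213·69 = 57.2052
  x_4 = 0.1701·61 + 0.0672·97 + 0.0769·20 + 0.2483·26 + 1.1661·69 = 105.3549
Output multipliers (column sums of L):
  Construction: 1.5862
  Manufacturing: 1.3608
  Finance: 1.4949
  Chemicals: 2.1439
  Mining: 1.6268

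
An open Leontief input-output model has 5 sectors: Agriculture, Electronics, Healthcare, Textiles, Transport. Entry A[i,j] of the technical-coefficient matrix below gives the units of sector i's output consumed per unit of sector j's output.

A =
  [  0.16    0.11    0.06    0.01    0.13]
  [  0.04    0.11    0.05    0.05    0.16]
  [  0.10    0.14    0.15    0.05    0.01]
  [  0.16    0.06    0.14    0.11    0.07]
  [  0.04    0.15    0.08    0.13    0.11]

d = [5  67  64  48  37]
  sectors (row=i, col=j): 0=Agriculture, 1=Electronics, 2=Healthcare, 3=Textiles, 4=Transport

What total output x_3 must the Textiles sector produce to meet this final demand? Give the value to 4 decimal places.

Form M = I − A:
  [  0.84   -0.11   -0.06   -0.01   -0.13]
  [ -0.04    0.89   -0.05   -0.05   -0.16]
  [ -0.10   -0.14    0.85   -0.05   -0.01]
  [ -0.16   -0.06   -0.14    0.89   -0.07]
  [ -0.04   -0.15   -0.08   -0.13    0.89]
Leontief inverse L = M⁻¹:
  [  1.2401    0.2169    0.1326    0.0667    0.2269]
  [  0.1041    1.2034    0.1191    0.1108    0.2416]
  [  0.1803    0.2372    1.2277    0.0975    0.0905]
  [  0.2684    0.1779    0.2385    1.1743    0.1662]
  [  0.1287    0.2599    0.1712    0.2020    1.2069]
Total output x = L · d:
  x_0 = 1.2401·5 + 0.2169·67 + 0.1326·64 + 0.0667·48 + 0.2269·37 = 40.8148
  x_1 = 0.1041·5 + 1.2034·67 + 0.1191·64 + 0.1108·48 + 0.2416·37 = 103.0254
  x_2 = 0.1803·5 + 0.2372·67 + 1.2277·64 + 0.0975·48 + 0.0905·37 = 103.4006
  x_3 = 0.2684·5 + 0.1779·67 + 0.2385·64 + 1.1743·48 + 0.1662·37 = 91.0375
  x_4 = 0.1287·5 + 0.2599·67 + 0.1712·64 + 0.2020·48 + 1.2069·37 = 83.3633

91.0375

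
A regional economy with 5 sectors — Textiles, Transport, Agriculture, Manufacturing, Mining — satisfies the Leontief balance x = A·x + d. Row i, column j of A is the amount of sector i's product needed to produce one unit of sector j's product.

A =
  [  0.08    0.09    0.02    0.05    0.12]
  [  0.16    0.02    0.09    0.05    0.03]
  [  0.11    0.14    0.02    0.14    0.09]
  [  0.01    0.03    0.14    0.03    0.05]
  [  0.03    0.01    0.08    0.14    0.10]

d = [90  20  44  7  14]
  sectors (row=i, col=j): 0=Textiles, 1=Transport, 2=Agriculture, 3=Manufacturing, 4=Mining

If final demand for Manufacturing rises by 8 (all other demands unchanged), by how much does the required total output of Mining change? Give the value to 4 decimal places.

1.5074

Form M = I − A:
  [  0.92   -0.09   -0.02   -0.05   -0.12]
  [ -0.16    0.98   -0.09   -0.05   -0.03]
  [ -0.11   -0.14    0.98   -0.14   -0.09]
  [ -0.01   -0.03   -0.14    0.97   -0.05]
  [ -0.03   -0.01   -0.08   -0.14    0.90]
Leontief inverse L = M⁻¹:
  [  1.1209    0.1162    0.0608    0.0963    0.1647]
  [  0.2025    1.0600    0.1214    0.0941    0.0797]
  [  0.1668    0.1771    1.0799    0.1948    0.1470]
  [  0.0451    0.0616    0.1667    1.0727    0.0843]
  [  0.0615    0.0410    0.1253    0.1884    1.1437]
Total output x = L · d:
  x_0 = 1.1209·90 + 0.1162·20 + 0.0608·44 + 0.0963·7 + 0.1647·14 = 108.8561
  x_1 = 0.2025·90 + 1.0600·20 + 0.1214·44 + 0.0941·7 + 0.0797·14 = 46.5435
  x_2 = 0.1668·90 + 0.1771·20 + 1.0799·44 + 0.1948·7 + 0.1470·14 = 69.4913
  x_3 = 0.0451·90 + 0.0616·20 + 0.1667·44 + 1.0727·7 + 0.0843·14 = 21.3127
  x_4 = 0.0615·90 + 0.0410·20 + 0.1253·44 + 0.1884·7 + 1.1437·14 = 29.1936
Δx_4 = L[4,3] · Δd_3 = 0.1884 · 8 = 1.5074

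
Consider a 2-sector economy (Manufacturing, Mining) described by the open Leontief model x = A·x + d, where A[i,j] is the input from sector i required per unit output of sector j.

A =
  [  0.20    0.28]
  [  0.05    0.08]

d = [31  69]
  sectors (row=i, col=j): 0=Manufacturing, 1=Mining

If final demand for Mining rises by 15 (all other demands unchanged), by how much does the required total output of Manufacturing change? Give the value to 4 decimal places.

5.8172

Form M = I − A:
  [  0.80   -0.28]
  [ -0.05    0.92]
Leontief inverse L = M⁻¹:
  [  1.2742    0.3878]
  [  0.0693    1.1080]
Total output x = L · d:
  x_0 = 1.2742·31 + 0.3878·69 = 66.2604
  x_1 = 0.0693·31 + 1.1080·69 = 78.6011
Δx_0 = L[0,1] · Δd_1 = 0.3878 · 15 = 5.8172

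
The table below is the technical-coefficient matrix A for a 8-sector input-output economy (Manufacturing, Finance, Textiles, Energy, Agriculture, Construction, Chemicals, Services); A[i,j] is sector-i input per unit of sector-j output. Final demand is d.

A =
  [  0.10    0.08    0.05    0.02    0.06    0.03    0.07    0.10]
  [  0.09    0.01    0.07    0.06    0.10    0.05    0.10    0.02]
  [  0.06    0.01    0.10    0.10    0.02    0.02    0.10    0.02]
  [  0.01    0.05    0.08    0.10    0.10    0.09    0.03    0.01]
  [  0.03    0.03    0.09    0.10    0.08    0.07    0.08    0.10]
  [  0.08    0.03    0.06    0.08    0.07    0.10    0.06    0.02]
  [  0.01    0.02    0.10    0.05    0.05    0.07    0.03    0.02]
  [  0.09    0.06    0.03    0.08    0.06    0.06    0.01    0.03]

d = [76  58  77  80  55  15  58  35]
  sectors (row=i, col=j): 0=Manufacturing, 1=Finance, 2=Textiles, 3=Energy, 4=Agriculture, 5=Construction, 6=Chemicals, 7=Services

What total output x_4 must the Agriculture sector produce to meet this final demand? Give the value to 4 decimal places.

117.2312

Form M = I − A:
  [  0.90   -0.08   -0.05   -0.02   -0.06   -0.03   -0.07   -0.10]
  [ -0.09    0.99   -0.07   -0.06   -0.10   -0.05   -0.10   -0.02]
  [ -0.06   -0.01    0.90   -0.10   -0.02   -0.02   -0.10   -0.02]
  [ -0.01   -0.05   -0.08    0.90   -0.10   -0.09   -0.03   -0.01]
  [ -0.03   -0.03   -0.09   -0.10    0.92   -0.07   -0.08   -0.10]
  [ -0.08   -0.03   -0.06   -0.08   -0.07    0.90   -0.06   -0.02]
  [ -0.01   -0.02   -0.10   -0.05   -0.05   -0.07    0.97   -0.02]
  [ -0.09   -0.06   -0.03   -0.08   -0.06   -0.06   -0.01    0.97]
Leontief inverse L = M⁻¹:
  [  1.1590    0.1168    0.1182    0.0877    0.1231    0.0855    0.1275    0.1423]
  [  0.1383    1.0444    0.1432    0.1303    0.1606    0.1077    0.1570    0.0621]
  [  0.0978    0.0377    1.1629    0.1600    0.0693    0.0672    0.1462    0.0480]
  [  0.0551    0.0792    0.1509    1.1744    0.1621    0.1494    0.0871    0.0441]
  [  0.0867    0.0686    0.1716    0.1862    1.1515    0.1391    0.1418    0.1403]
  [  0.1318    0.0648    0.1317    0.1517    0.1336    1.1607    0.1179    0.0593]
  [  0.0445    0.0408    0.1520    0.1041    0.0915    0.1109    1.0721    0.0435]
  [  0.1376    0.0918    0.0886    0.1400    0.1173    0.1105    0.0604    1.0659]
Total output x = L · d:
  x_0 = 1.1590·76 + 0.1168·58 + 0.1182·77 + 0.0877·80 + 0.1231·55 + 0.0855·15 + 0.1275·58 + 0.1423·35 = 131.4008
  x_1 = 0.1383·76 + 1.0444·58 + 0.1432·77 + 0.1303·80 + 0.1606·55 + 0.1077·15 + 0.1570·58 + 0.0621·35 = 114.2631
  x_2 = 0.0978·76 + 0.0377·58 + 1.1629·77 + 0.1600·80 + 0.0693·55 + 0.0672·15 + 0.1462·58 + 0.0480·35 = 126.9432
  x_3 = 0.0551·76 + 0.0792·58 + 0.1509·77 + 1.1744·80 + 0.1621·55 + 0.1494·15 + 0.0871·58 + 0.0441·35 = 132.1045
  x_4 = 0.0867·76 + 0.0686·58 + 0.1716·77 + 0.1862·80 + 1.1515·55 + 0.1391·15 + 0.1418·58 + 0.1403·35 = 117.2312
  x_5 = 0.1318·76 + 0.0648·58 + 0.1317·77 + 0.1517·80 + 0.1336·55 + 1.1607·15 + 0.1179·58 + 0.0593·35 = 69.7293
  x_6 = 0.0445·76 + 0.0408·58 + 0.1520·77 + 0.1041·80 + 0.0915·55 + 0.1109·15 + 1.0721·58 + 0.0435·35 = 96.1812
  x_7 = 0.1376·76 + 0.0918·58 + 0.0886·77 + 0.1400·80 + 0.1173·55 + 0.1105·15 + 0.0604·58 + 1.0659·35 = 82.7195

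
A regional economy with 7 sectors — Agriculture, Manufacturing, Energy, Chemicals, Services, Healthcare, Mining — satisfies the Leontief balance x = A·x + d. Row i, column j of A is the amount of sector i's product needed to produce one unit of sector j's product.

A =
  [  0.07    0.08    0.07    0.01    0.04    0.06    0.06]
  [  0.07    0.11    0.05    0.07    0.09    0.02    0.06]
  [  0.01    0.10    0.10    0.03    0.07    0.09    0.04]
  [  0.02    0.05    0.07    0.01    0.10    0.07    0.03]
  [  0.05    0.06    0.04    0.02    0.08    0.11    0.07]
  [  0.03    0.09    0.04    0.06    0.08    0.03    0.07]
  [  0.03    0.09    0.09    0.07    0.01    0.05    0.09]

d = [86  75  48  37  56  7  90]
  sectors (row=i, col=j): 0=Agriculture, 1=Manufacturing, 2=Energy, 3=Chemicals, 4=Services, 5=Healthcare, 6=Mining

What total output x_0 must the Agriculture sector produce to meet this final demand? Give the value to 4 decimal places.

126.5606

Form M = I − A:
  [  0.93   -0.08   -0.07   -0.01   -0.04   -0.06   -0.06]
  [ -0.07    0.89   -0.05   -0.07   -0.09   -0.02   -0.06]
  [ -0.01   -0.10    0.90   -0.03   -0.07   -0.09   -0.04]
  [ -0.02   -0.05   -0.07    0.99   -0.10   -0.07   -0.03]
  [ -0.05   -0.06   -0.04   -0.02    0.92   -0.11   -0.07]
  [ -0.03   -0.09   -0.04   -0.06   -0.08    0.97   -0.07]
  [ -0.03   -0.09   -0.09   -0.07   -0.01   -0.05    0.91]
Leontief inverse L = M⁻¹:
  [  1.0989    0.1399    0.1147    0.0394    0.0842    0.0992    0.1021]
  [  0.1056    1.1783    0.1021    0.1024    0.1460    0.0699    0.1091]
  [  0.0402    0.1672    1.1487    0.0639    0.1252    0.1358    0.0863]
  [  0.0445    0.1018    0.1076    1.0353    0.1429    0.1093    0.0679]
  [  0.0808    0.1234    0.0860    0.0526    1.1294    0.1535    0.1177]
  [  0.0591    0.1482    0.0843    0.0892    0.1276    1.0722    0.1126]
  [  0.0582    0.1550    0.1414    0.1029    0.0600    0.0926    1.1343]
Total output x = L · d:
  x_0 = 1.0989·86 + 0.1399·75 + 0.1147·48 + 0.0394·37 + 0.0842·56 + 0.0992·7 + 0.1021·90 = 126.5606
  x_1 = 0.1056·86 + 1.1783·75 + 0.1021·48 + 0.1024·37 + 0.1460·56 + 0.0699·7 + 0.1091·90 = 124.6301
  x_2 = 0.0402·86 + 0.1672·75 + 1.1487·48 + 0.0639·37 + 0.1252·56 + 0.1358·7 + 0.0863·90 = 89.2321
  x_3 = 0.0445·86 + 0.1018·75 + 0.1076·48 + 1.0353·37 + 0.1429·56 + 0.1093·7 + 0.0679·90 = 69.8092
  x_4 = 0.0808·86 + 0.1234·75 + 0.0860·48 + 0.0526·37 + 1.1294·56 + 0.1535·7 + 0.1177·90 = 97.1954
  x_5 = 0.0591·86 + 0.1482·75 + 0.0843·48 + 0.0892·37 + 0.1276·56 + 1.0722·7 + 0.1126·90 = 48.3291
  x_6 = 0.0582·86 + 0.1550·75 + 0.1414·48 + 0.1029·37 + 0.0600·56 + 0.0926·7 + 1.1343·90 = 133.3181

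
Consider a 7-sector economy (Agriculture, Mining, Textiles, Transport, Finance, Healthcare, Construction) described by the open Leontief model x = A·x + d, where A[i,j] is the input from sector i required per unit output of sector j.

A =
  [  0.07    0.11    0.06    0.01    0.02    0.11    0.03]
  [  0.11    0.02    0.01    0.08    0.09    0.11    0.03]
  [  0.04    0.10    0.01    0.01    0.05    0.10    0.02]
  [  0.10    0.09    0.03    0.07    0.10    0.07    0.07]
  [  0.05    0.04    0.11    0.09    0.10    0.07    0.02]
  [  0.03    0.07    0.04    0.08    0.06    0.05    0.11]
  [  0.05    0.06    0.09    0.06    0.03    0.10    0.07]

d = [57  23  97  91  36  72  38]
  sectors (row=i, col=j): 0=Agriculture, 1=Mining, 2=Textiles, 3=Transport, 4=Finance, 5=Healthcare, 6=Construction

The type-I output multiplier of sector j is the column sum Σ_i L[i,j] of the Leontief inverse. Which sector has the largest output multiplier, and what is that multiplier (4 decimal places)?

Form M = I − A:
  [  0.93   -0.11   -0.06   -0.01   -0.02   -0.11   -0.03]
  [ -0.11    0.98   -0.01   -0.08   -0.09   -0.11   -0.03]
  [ -0.04   -0.10    0.99   -0.01   -0.05   -0.10   -0.02]
  [ -0.10   -0.09   -0.03    0.93   -0.10   -0.07   -0.07]
  [ -0.05   -0.04   -0.11   -0.09    0.90   -0.07   -0.02]
  [ -0.03   -0.07   -0.04   -0.08   -0.06    0.95   -0.11]
  [ -0.05   -0.06   -0.09   -0.06   -0.03   -0.10    0.93]
Leontief inverse L = M⁻¹:
  [  1.1164    0.1587    0.0914    0.0523    0.0654    0.1732    0.0689]
  [  0.1613    1.0790    0.0545    0.1291    0.1432    0.1773    0.0749]
  [  0.0786    0.1369    1.0386    0.0488    0.0903    0.1501    0.0527]
  [  0.1631    0.1549    0.0807    1.1278    0.1631    0.1529    0.1185]
  [  0.1038    0.1012    0.1517    0.1398    1.1590    0.1420    0.0621]
  [  0.0824    0.1234    0.0818    0.1294    0.1128    1.1190    0.1529]
  [  0.1008    0.1179    0.1278    0.1071    0.0815    0.1700    1.1150]
Total output x = L · d:
  x_0 = 1.1164·57 + 0.1587·23 + 0.0914·97 + 0.0523·91 + 0.0654·36 + 0.1732·72 + 0.0689·38 = 98.3537
  x_1 = 0.1613·57 + 1.0790·23 + 0.0545·97 + 0.1291·91 + 0.1432·36 + 0.1773·72 + 0.0749·38 = 71.8093
  x_2 = 0.0786·57 + 0.1369·23 + 1.0386·97 + 0.0488·91 + 0.0903·36 + 0.1501·72 + 0.0527·38 = 128.8822
  x_3 = 0.1631·57 + 0.1549·23 + 0.0807·97 + 1.1278·91 + 0.1631·36 + 0.1529·72 + 0.1185·38 = 144.7013
  x_4 = 0.1038·57 + 0.1012·23 + 0.1517·97 + 0.1398·91 + 1.1590·36 + 0.1420·72 + 0.0621·38 = 89.9904
  x_5 = 0.0824·57 + 0.1234·23 + 0.0818·97 + 0.1294·91 + 0.1128·36 + 1.1190·72 + 0.1529·38 = 117.6886
  x_6 = 0.1008·57 + 0.1179·23 + 0.1278·97 + 0.1071·91 + 0.0815·36 + 0.1700·72 + 1.1150·38 = 88.1466
Output multipliers (column sums of L):
  Agriculture: 1.8064
  Mining: 1.8721
  Textiles: 1.6265
  Transport: 1.7343
  Finance: 1.8153
  Healthcare: 2.0845
  Construction: 1.6450

Healthcare (2.0845)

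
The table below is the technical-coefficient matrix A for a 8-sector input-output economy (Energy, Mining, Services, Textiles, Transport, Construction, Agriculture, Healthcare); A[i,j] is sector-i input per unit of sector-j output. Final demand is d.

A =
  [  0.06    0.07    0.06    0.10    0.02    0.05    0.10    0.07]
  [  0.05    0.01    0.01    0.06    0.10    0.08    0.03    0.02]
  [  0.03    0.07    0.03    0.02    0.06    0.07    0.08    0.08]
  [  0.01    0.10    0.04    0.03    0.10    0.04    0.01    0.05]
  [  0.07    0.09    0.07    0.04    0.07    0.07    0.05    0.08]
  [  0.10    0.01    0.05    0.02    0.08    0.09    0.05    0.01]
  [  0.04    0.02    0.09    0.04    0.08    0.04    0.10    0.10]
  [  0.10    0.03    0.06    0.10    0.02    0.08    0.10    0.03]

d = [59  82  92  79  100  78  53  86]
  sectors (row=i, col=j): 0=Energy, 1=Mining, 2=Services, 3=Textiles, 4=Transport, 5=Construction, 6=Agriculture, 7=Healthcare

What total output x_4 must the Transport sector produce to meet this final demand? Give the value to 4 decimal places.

Form M = I − A:
  [  0.94   -0.07   -0.06   -0.10   -0.02   -0.05   -0.10   -0.07]
  [ -0.05    0.99   -0.01   -0.06   -0.10   -0.08   -0.03   -0.02]
  [ -0.03   -0.07    0.97   -0.02   -0.06   -0.07   -0.08   -0.08]
  [ -0.01   -0.10   -0.04    0.97   -0.10   -0.04   -0.01   -0.05]
  [ -0.07   -0.09   -0.07   -0.04    0.93   -0.07   -0.05   -0.08]
  [ -0.10   -0.01   -0.05   -0.02   -0.08    0.91   -0.05   -0.01]
  [ -0.04   -0.02   -0.09   -0.04   -0.08   -0.04    0.90   -0.10]
  [ -0.10   -0.03   -0.06   -0.10   -0.02   -0.08   -0.10    0.97]
Leontief inverse L = M⁻¹:
  [  1.1138    0.1178    0.1112    0.1499    0.0863    0.1115    0.1641    0.1249]
  [  0.0914    1.0470    0.0474    0.0926    0.1456    0.1242    0.0717    0.0575]
  [  0.0815    0.1063    1.0747    0.0629    0.1144    0.1250    0.1360    0.1247]
  [  0.0527    0.1346    0.0740    1.0652    0.1488    0.0885    0.0515    0.0861]
  [  0.1306    0.1382    0.1214    0.0928    1.1354    0.1370    0.1165    0.1341]
  [  0.1475    0.0500    0.0932    0.0591    0.1291    1.1405    0.1037    0.0555]
  [  0.0972    0.0684    0.1441    0.0897    0.1412    0.1025    1.1691    0.1582]
  [  0.1530    0.0790    0.1121    0.1481    0.0844    0.1397    0.1643    1.0858]
Total output x = L · d:
  x_0 = 1.1138·59 + 0.1178·82 + 0.1112·92 + 0.1499·79 + 0.0863·100 + 0.1115·78 + 0.1641·53 + 0.1249·86 = 134.2216
  x_1 = 0.0914·59 + 1.0470·82 + 0.0474·92 + 0.0926·79 + 0.1456·100 + 0.1242·78 + 0.0717·53 + 0.0575·86 = 135.9209
  x_2 = 0.0815·59 + 0.1063·82 + 1.0747·92 + 0.0629·79 + 0.1144·100 + 0.1250·78 + 0.1360·53 + 0.1247·86 = 156.4842
  x_3 = 0.0527·59 + 0.1346·82 + 0.0740·92 + 1.0652·79 + 0.1488·100 + 0.0885·78 + 0.0515·53 + 0.0861·86 = 137.0217
  x_4 = 0.1306·59 + 0.1382·82 + 0.1214·92 + 0.0928·79 + 1.1354·100 + 0.1370·78 + 0.1165·53 + 0.1341·86 = 179.4850
  x_5 = 0.1475·59 + 0.0500·82 + 0.0932·92 + 0.0591·79 + 0.1291·100 + 1.1405·78 + 0.1037·53 + 0.0555·86 = 138.2008
  x_6 = 0.0972·59 + 0.0684·82 + 0.1441·92 + 0.0897·79 + 0.1412·100 + 0.1025·78 + 1.1691·53 + 0.1582·86 = 129.3697
  x_7 = 0.1530·59 + 0.0790·82 + 0.1121·92 + 0.1481·79 + 0.0844·100 + 0.1397·78 + 0.1643·53 + 1.0858·86 = 158.9420

179.4850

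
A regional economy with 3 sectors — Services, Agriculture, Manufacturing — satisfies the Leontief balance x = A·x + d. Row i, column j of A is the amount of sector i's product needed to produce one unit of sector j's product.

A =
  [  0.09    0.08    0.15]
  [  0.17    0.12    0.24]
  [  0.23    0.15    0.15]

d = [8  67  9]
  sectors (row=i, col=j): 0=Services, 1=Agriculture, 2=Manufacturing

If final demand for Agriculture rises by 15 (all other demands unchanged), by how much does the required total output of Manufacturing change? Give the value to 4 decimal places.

3.8870

Form M = I − A:
  [  0.91   -0.08   -0.15]
  [ -0.17    0.88   -0.24]
  [ -0.23   -0.15    0.85]
Leontief inverse L = M⁻¹:
  [  1.1911    0.1514    0.2529]
  [  0.3341    1.2363    0.4080]
  [  0.3813    0.2591    1.3169]
Total output x = L · d:
  x_0 = 1.1911·8 + 0.1514·67 + 0.2529·9 = 21.9491
  x_1 = 0.3341·8 + 1.2363·67 + 0.4080·9 = 89.1759
  x_2 = 0.3813·8 + 0.2591·67 + 1.3169·9 = 32.2643
Δx_2 = L[2,1] · Δd_1 = 0.2591 · 15 = 3.8870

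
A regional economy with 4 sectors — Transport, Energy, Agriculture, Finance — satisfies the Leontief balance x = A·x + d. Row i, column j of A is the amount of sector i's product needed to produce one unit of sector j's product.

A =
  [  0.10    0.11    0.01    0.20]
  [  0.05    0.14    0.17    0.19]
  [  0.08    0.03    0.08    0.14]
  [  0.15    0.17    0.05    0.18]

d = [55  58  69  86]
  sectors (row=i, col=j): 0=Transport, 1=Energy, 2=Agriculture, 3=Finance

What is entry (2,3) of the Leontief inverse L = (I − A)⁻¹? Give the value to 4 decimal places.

Form M = I − A:
  [  0.90   -0.11   -0.01   -0.20]
  [ -0.05    0.86   -0.17   -0.19]
  [ -0.08   -0.03    0.92   -0.14]
  [ -0.15   -0.17   -0.05    0.82]
Leontief inverse L = M⁻¹:
  [  1.1893    0.2248    0.0737    0.3548]
  [  0.1556    1.2657    0.2560    0.3749]
  [  0.1479    0.1080    1.1223    0.2527]
  [  0.2588    0.3101    0.1350    1.3775]
Total output x = L · d:
  x_0 = 1.1893·55 + 0.2248·58 + 0.0737·69 + 0.3548·86 = 114.0471
  x_1 = 0.1556·55 + 1.2657·58 + 0.2560·69 + 0.3749·86 = 131.8713
  x_2 = 0.1479·55 + 0.1080·58 + 1.1223·69 + 0.2527·86 = 113.5658
  x_3 = 0.2588·55 + 0.3101·58 + 0.1350·69 + 1.3775·86 = 160.0042

L[2,3] = 0.2527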